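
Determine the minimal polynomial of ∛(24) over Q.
m_α(x) = x^3 - 24

α satisfies α^3 = 24, so x^3 - 24 annihilates α. By the rational root test, a rational root p/q (in lowest terms) of x^3 - 24 would satisfy p^3 = 24 q^3, forcing q = 1 and p^3 = 24; but 24 is not a perfect cube, contradiction. A monic cubic over Q with no rational root is irreducible (any nontrivial factorization would include a linear factor). Hence x^3 - 24 is the minimal polynomial of α, and in particular [Q(α):Q] = 3.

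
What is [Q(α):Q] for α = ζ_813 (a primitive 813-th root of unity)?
[Q(α):Q] = 540

The minimal polynomial of ζ_813 over Q is the 813-th cyclotomic polynomial Φ_813(x), which is irreducible over Q and has degree φ(813) = 540. Hence [Q(α):Q] = φ(813) = 540.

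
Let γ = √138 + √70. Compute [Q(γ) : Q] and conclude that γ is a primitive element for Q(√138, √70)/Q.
[Q(γ) : Q] = 4 (equivalently, Q(γ) = Q(√138, √70))

Obviously Q(γ) ⊆ Q(√138, √70), and [Q(√138, √70):Q] = 4 (since 138, 70 are distinct squarefree integers > 1 with 9660 not a perfect square). To show equality we compute the minimal polynomial of γ. From γ = √138 + √70: γ^2 = 138 + 2√(9660) + 70 = 208 + 2√(9660), so γ^2 - 208 = 2√(9660); squaring, (γ^2 - 208)^2 = 4·9660, i.e. γ^4 - 416γ^2 + 43264 - 38640 = 0, i.e. γ^4 - 416γ^2 + 4624 = 0. So γ is a root of x^4 - 416x^2 + 4624. This polynomial is irreducible over Q: it has no rational root (each ±√138 ± √70 is irrational), and any factorization into two quadratics over Q would force √(9660) ∈ Q (pairing opposite roots) or √138, √70 ∈ Q (other pairings), all impossible. Hence [Q(γ):Q] = 4 = [Q(√138, √70):Q], so Q(γ) = Q(√138, √70).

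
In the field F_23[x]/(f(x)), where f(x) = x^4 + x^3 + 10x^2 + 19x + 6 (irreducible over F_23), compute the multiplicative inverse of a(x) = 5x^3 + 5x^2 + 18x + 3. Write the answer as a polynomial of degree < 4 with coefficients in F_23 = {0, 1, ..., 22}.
a(x)^(-1) ≡ 19x^3 + x^2 + 9x + 9 (mod f(x))

Since f is irreducible over F_23, F_23[x]/(f) is a field and a(x) ≠ 0 has an inverse. Apply the extended Euclidean algorithm to f(x) and a(x) in F_23[x]: f(x) = (14x)·a(x) + (11x^2 + 6);  a(x) = (13x + 13)·(11x^2 + 6) + (9x + 17);  (11x^2 + 6) = (14x + 17)·(9x + 17) + (16). The last nonzero remainder is the constant 16 = gcd(f, a) in F_23. Back-substituting through the division chain expresses 16 = s(x)·a(x) + t(x)·f(x) with s(x) ≡ 5x^3 + 16x^2 + 6x + 6 (mod f), so (5x^3 + 16x^2 + 6x + 6)·a(x) ≡ 16 (mod f). Multiplying by 16^(-1) ≡ 13 in F_23 gives a(x)^(-1) ≡ 13·(5x^3 + 16x^2 + 6x + 6) ≡ 19x^3 + x^2 + 9x + 9 (mod f). Check: (5x^3 + 5x^2 + 18x + 3)·(19x^3 + x^2 + 9x + 9) = 3x^6 + 8x^5 + x^4 + 4x^3 + 3x^2 + 5x + 4 ≡ 1 (mod x^4 + x^3 + 10x^2 + 19x + 6).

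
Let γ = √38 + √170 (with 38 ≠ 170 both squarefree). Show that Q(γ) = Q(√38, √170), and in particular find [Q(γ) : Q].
[Q(γ) : Q] = 4 (equivalently, Q(γ) = Q(√38, √170))

Obviously Q(γ) ⊆ Q(√38, √170), and [Q(√38, √170):Q] = 4 (since 38, 170 are distinct squarefree integers > 1 with 6460 not a perfect square). To show equality we compute the minimal polynomial of γ. From γ = √38 + √170: γ^2 = 38 + 2√(6460) + 170 = 208 + 2√(6460), so γ^2 - 208 = 2√(6460); squaring, (γ^2 - 208)^2 = 4·6460, i.e. γ^4 - 416γ^2 + 43264 - 25840 = 0, i.e. γ^4 - 416γ^2 + 17424 = 0. So γ is a root of x^4 - 416x^2 + 17424. This polynomial is irreducible over Q: it has no rational root (each ±√38 ± √170 is irrational), and any factorization into two quadratics over Q would force √(6460) ∈ Q (pairing opposite roots) or √38, √170 ∈ Q (other pairings), all impossible. Hence [Q(γ):Q] = 4 = [Q(√38, √170):Q], so Q(γ) = Q(√38, √170).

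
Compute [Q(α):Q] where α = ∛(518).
[Q(α):Q] = 3

The minimal polynomial of α is x^3 - 518, irreducible over Q since 518 is not a perfect cube (so x^3 - 518 has no rational root). Hence [Q(α):Q] = deg(m_α) = 3.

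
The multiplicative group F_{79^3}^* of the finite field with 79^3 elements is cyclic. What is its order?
|F_{79^3}^*| = 493038

F_{79^3} has 79^3 = 493039 elements; its multiplicative group consists of all nonzero elements, so |F_{79^3}^*| = 493039 - 1 = 493038. (It is cyclic since any finite subgroup of the multiplicative group of a field is cyclic.)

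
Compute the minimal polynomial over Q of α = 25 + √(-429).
m_α(x) = x^2 - 50x + 1054

From α - 25 = √(-429), squaring gives (α - 25)^2 = -429, i.e. α^2 - 50α + 625 = -429, so α^2 - 50α + 1054 = 0. The discriminant of x^2 - 50x + 1054 is (-50)^2 - 4·(1054) = 2500 - 4216 = -1716, and 4·(-429) is not a perfect square in Q since -429 is squarefree and ≠ 1. Hence x^2 - 50x + 1054 is irreducible over Q and is the minimal polynomial of α.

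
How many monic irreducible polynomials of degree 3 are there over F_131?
There are 749320 monic irreducible polynomials of degree 3 over F_131

Each element of F_{131^3} that lies in no proper subfield is a root of exactly one monic irreducible of degree 3 over F_131, and each such polynomial has 3 distinct roots in F_{131^3}. By Möbius inversion the count is N_131(3) = (1/3) Σ_{d|3} μ(3/d) · 131^d = (1/3)(μ(3)·131^1 + μ(1)·131^3) = 2247960/3 = 749320.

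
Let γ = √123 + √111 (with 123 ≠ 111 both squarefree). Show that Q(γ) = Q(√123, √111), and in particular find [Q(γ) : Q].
[Q(γ) : Q] = 4 (equivalently, Q(γ) = Q(√123, √111))

Obviously Q(γ) ⊆ Q(√123, √111), and [Q(√123, √111):Q] = 4 (since 123, 111 are distinct squarefree integers > 1 with 13653 not a perfect square). To show equality we compute the minimal polynomial of γ. From γ = √123 + √111: γ^2 = 123 + 2√(13653) + 111 = 234 + 2√(13653), so γ^2 - 234 = 2√(13653); squaring, (γ^2 - 234)^2 = 4·13653, i.e. γ^4 - 468γ^2 + 54756 - 54612 = 0, i.e. γ^4 - 468γ^2 + 144 = 0. So γ is a root of x^4 - 468x^2 + 144. This polynomial is irreducible over Q: it has no rational root (each ±√123 ± √111 is irrational), and any factorization into two quadratics over Q would force √(13653) ∈ Q (pairing opposite roots) or √123, √111 ∈ Q (other pairings), all impossible. Hence [Q(γ):Q] = 4 = [Q(√123, √111):Q], so Q(γ) = Q(√123, √111).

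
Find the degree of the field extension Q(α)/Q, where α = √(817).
[Q(α):Q] = 2

[Q(α):Q] equals the degree of the minimal polynomial of α. Here α^2 = 817 and x^2 - 817 is irreducible (d = 817 is squarefree, ≠ 1, hence not a square), so deg(m_α) = 2. Thus [Q(α):Q] = 2.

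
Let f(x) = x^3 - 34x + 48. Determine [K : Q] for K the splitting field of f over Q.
[K : Q] = 6

By the rational root test, any rational root of the monic integer polynomial f(x) = x^3 - 34x + 48 must be an integer dividing the constant term 48, i.e. one of ±{1, 2, 3, 4, 6, 8, 12, 16, 24, 48}. Evaluating: f(1) = 15, f(-1) = 81, f(2) = -12, f(-2) = 108, f(3) = -27, f(-3) = 123, f(4) = -24, f(-4) = 120, f(6) = 60, f(-6) = 36, f(8) = 288, f(-8) = -192, f(12) = 1368, f(-12) = -1272, f(16) = 3600, f(-16) = -3504, f(24) = 13056, f(-24) = -12960, f(48) = 109008, f(-48) = -108912; none is 0, so f has no rational root and is therefore irreducible over Q (a cubic with no linear factor over a field is irreducible). For an irreducible cubic, the Galois group is A_3 or S_3 according as the discriminant disc(f) = -4a^3 - 27b^2 = -4·(-34)^3 - 27·(48)^2 = 95008 is or is not a square in Q. Here disc(f) = 95008 is not a perfect square in Q, so the Galois group of f over Q is not contained in A_3 and must be all of S_3. The splitting field has degree |S_3| = 6 over Q, so [K : Q] = 6.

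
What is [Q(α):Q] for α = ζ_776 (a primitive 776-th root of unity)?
[Q(α):Q] = 384

The minimal polynomial of ζ_776 over Q is the 776-th cyclotomic polynomial Φ_776(x), which is irreducible over Q and has degree φ(776) = 384. Hence [Q(α):Q] = φ(776) = 384.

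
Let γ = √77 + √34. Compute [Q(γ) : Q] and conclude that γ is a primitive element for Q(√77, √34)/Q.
[Q(γ) : Q] = 4 (equivalently, Q(γ) = Q(√77, √34))

Obviously Q(γ) ⊆ Q(√77, √34), and [Q(√77, √34):Q] = 4 (since 77, 34 are distinct squarefree integers > 1 with 2618 not a perfect square). To show equality we compute the minimal polynomial of γ. From γ = √77 + √34: γ^2 = 77 + 2√(2618) + 34 = 111 + 2√(2618), so γ^2 - 111 = 2√(2618); squaring, (γ^2 - 111)^2 = 4·2618, i.e. γ^4 - 222γ^2 + 12321 - 10472 = 0, i.e. γ^4 - 222γ^2 + 1849 = 0. So γ is a root of x^4 - 222x^2 + 1849. This polynomial is irreducible over Q: it has no rational root (each ±√77 ± √34 is irrational), and any factorization into two quadratics over Q would force √(2618) ∈ Q (pairing opposite roots) or √77, √34 ∈ Q (other pairings), all impossible. Hence [Q(γ):Q] = 4 = [Q(√77, √34):Q], so Q(γ) = Q(√77, √34).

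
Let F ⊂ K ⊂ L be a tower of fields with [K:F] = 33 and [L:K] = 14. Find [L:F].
[L:F] = 462

The tower law says that for any tower of field extensions F ⊂ K ⊂ L with finite degrees, [L:F] = [L:K] · [K:F]. Here this gives [L:F] = 14 · 33 = 462.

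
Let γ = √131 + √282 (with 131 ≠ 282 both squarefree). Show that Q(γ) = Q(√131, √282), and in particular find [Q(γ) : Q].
[Q(γ) : Q] = 4 (equivalently, Q(γ) = Q(√131, √282))

Obviously Q(γ) ⊆ Q(√131, √282), and [Q(√131, √282):Q] = 4 (since 131, 282 are distinct squarefree integers > 1 with 36942 not a perfect square). To show equality we compute the minimal polynomial of γ. From γ = √131 + √282: γ^2 = 131 + 2√(36942) + 282 = 413 + 2√(36942), so γ^2 - 413 = 2√(36942); squaring, (γ^2 - 413)^2 = 4·36942, i.e. γ^4 - 826γ^2 + 170569 - 147768 = 0, i.e. γ^4 - 826γ^2 + 22801 = 0. So γ is a root of x^4 - 826x^2 + 22801. This polynomial is irreducible over Q: it has no rational root (each ±√131 ± √282 is irrational), and any factorization into two quadratics over Q would force √(36942) ∈ Q (pairing opposite roots) or √131, √282 ∈ Q (other pairings), all impossible. Hence [Q(γ):Q] = 4 = [Q(√131, √282):Q], so Q(γ) = Q(√131, √282).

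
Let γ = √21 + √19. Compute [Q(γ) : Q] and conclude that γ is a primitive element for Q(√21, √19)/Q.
[Q(γ) : Q] = 4 (equivalently, Q(γ) = Q(√21, √19))

Obviously Q(γ) ⊆ Q(√21, √19), and [Q(√21, √19):Q] = 4 (since 21, 19 are distinct squarefree integers > 1 with 399 not a perfect square). To show equality we compute the minimal polynomial of γ. From γ = √21 + √19: γ^2 = 21 + 2√(399) + 19 = 40 + 2√(399), so γ^2 - 40 = 2√(399); squaring, (γ^2 - 40)^2 = 4·399, i.e. γ^4 - 80γ^2 + 1600 - 1596 = 0, i.e. γ^4 - 80γ^2 + 4 = 0. So γ is a root of x^4 - 80x^2 + 4. This polynomial is irreducible over Q: it has no rational root (each ±√21 ± √19 is irrational), and any factorization into two quadratics over Q would force √(399) ∈ Q (pairing opposite roots) or √21, √19 ∈ Q (other pairings), all impossible. Hence [Q(γ):Q] = 4 = [Q(√21, √19):Q], so Q(γ) = Q(√21, √19).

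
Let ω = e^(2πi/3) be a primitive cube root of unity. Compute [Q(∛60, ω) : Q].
[Q(∛60, ω) : Q] = 6

[Q(∛60):Q] = 3 (min poly x^3 - 60, irreducible since 60 is not a perfect cube). [Q(ω):Q] = 2 (min poly x^2 + x + 1). Since Q(∛60) ⊂ R and ω ∉ R, we have ω ∉ Q(∛60), so x^2 + x + 1 remains irreducible over Q(∛60) and [Q(∛60, ω) : Q(∛60)] = 2. By the tower law, [Q(∛60, ω) : Q] = 3 · 2 = 6. (In fact Q(∛60, ω) is the splitting field of x^3 - 60 over Q.)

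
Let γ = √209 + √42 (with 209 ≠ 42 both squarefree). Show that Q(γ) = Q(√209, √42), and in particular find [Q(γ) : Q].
[Q(γ) : Q] = 4 (equivalently, Q(γ) = Q(√209, √42))

Obviously Q(γ) ⊆ Q(√209, √42), and [Q(√209, √42):Q] = 4 (since 209, 42 are distinct squarefree integers > 1 with 8778 not a perfect square). To show equality we compute the minimal polynomial of γ. From γ = √209 + √42: γ^2 = 209 + 2√(8778) + 42 = 251 + 2√(8778), so γ^2 - 251 = 2√(8778); squaring, (γ^2 - 251)^2 = 4·8778, i.e. γ^4 - 502γ^2 + 63001 - 35112 = 0, i.e. γ^4 - 502γ^2 + 27889 = 0. So γ is a root of x^4 - 502x^2 + 27889. This polynomial is irreducible over Q: it has no rational root (each ±√209 ± √42 is irrational), and any factorization into two quadratics over Q would force √(8778) ∈ Q (pairing opposite roots) or √209, √42 ∈ Q (other pairings), all impossible. Hence [Q(γ):Q] = 4 = [Q(√209, √42):Q], so Q(γ) = Q(√209, √42).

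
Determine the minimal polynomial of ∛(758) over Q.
m_α(x) = x^3 - 758

α satisfies α^3 = 758, so x^3 - 758 annihilates α. By the rational root test, a rational root p/q (in lowest terms) of x^3 - 758 would satisfy p^3 = 758 q^3, forcing q = 1 and p^3 = 758; but 758 is not a perfect cube, contradiction. A monic cubic over Q with no rational root is irreducible (any nontrivial factorization would include a linear factor). Hence x^3 - 758 is the minimal polynomial of α, and in particular [Q(α):Q] = 3.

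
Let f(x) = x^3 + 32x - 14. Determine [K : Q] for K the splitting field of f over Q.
[K : Q] = 6

By the rational root test, any rational root of the monic integer polynomial f(x) = x^3 + 32x - 14 must be an integer dividing the constant term -14, i.e. one of ±{1, 2, 7, 14}. Evaluating: f(1) = 19, f(-1) = -47, f(2) = 58, f(-2) = -86, f(7) = 553, f(-7) = -581, f(14) = 3178, f(-14) = -3206; none is 0, so f has no rational root and is therefore irreducible over Q (a cubic with no linear factor over a field is irreducible). For an irreducible cubic, the Galois group is A_3 or S_3 according as the discriminant disc(f) = -4a^3 - 27b^2 = -4·(32)^3 - 27·(-14)^2 = -136364 is or is not a square in Q. Here disc(f) = -136364 is not a perfect square in Q, so the Galois group of f over Q is not contained in A_3 and must be all of S_3. The splitting field has degree |S_3| = 6 over Q, so [K : Q] = 6.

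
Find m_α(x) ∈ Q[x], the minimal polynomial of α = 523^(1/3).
m_α(x) = x^3 - 523

α satisfies α^3 = 523, so x^3 - 523 annihilates α. By the rational root test, a rational root p/q (in lowest terms) of x^3 - 523 would satisfy p^3 = 523 q^3, forcing q = 1 and p^3 = 523; but 523 is not a perfect cube, contradiction. A monic cubic over Q with no rational root is irreducible (any nontrivial factorization would include a linear factor). Hence x^3 - 523 is the minimal polynomial of α, and in particular [Q(α):Q] = 3.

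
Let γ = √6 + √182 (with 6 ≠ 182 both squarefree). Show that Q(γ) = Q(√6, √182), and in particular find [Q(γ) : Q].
[Q(γ) : Q] = 4 (equivalently, Q(γ) = Q(√6, √182))

Obviously Q(γ) ⊆ Q(√6, √182), and [Q(√6, √182):Q] = 4 (since 6, 182 are distinct squarefree integers > 1 with 1092 not a perfect square). To show equality we compute the minimal polynomial of γ. From γ = √6 + √182: γ^2 = 6 + 2√(1092) + 182 = 188 + 2√(1092), so γ^2 - 188 = 2√(1092); squaring, (γ^2 - 188)^2 = 4·1092, i.e. γ^4 - 376γ^2 + 35344 - 4368 = 0, i.e. γ^4 - 376γ^2 + 30976 = 0. So γ is a root of x^4 - 376x^2 + 30976. This polynomial is irreducible over Q: it has no rational root (each ±√6 ± √182 is irrational), and any factorization into two quadratics over Q would force √(1092) ∈ Q (pairing opposite roots) or √6, √182 ∈ Q (other pairings), all impossible. Hence [Q(γ):Q] = 4 = [Q(√6, √182):Q], so Q(γ) = Q(√6, √182).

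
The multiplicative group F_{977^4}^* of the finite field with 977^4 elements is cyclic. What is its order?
|F_{977^4}^*| = 911125611840

F_{977^4} has 977^4 = 911125611841 elements; its multiplicative group consists of all nonzero elements, so |F_{977^4}^*| = 911125611841 - 1 = 911125611840. (It is cyclic since any finite subgroup of the multiplicative group of a field is cyclic.)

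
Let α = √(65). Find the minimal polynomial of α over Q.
m_α(x) = x^2 - 65

α satisfies α^2 - 65 = 0, so x^2 - 65 annihilates α. Since d = 65 is squarefree and ≠ 1, it is not a perfect square in Q, so x^2 - 65 has no rational root and is therefore irreducible over Q (a degree-2 polynomial over a field is irreducible iff it has no root). Hence m_α(x) = x^2 - 65.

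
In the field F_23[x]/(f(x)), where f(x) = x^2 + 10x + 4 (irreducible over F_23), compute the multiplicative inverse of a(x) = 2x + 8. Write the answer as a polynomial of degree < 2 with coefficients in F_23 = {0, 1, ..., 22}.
a(x)^(-1) ≡ 19x + 22 (mod f(x))

Since f is irreducible over F_23, F_23[x]/(f) is a field and a(x) ≠ 0 has an inverse. Apply the extended Euclidean algorithm to f(x) and a(x) in F_23[x]: f(x) = (12x + 3)·a(x) + (3). The last nonzero remainder is the constant 3 = gcd(f, a) in F_23. Back-substituting through the division chain expresses 3 = s(x)·a(x) + t(x)·f(x) with s(x) ≡ 11x + 20 (mod f), so (11x + 20)·a(x) ≡ 3 (mod f). Multiplying by 3^(-1) ≡ 8 in F_23 gives a(x)^(-1) ≡ 8·(11x + 20) ≡ 19x + 22 (mod f). Check: (2x + 8)·(19x + 22) = 15x^2 + 12x + 15 ≡ 1 (mod x^2 + 10x + 4).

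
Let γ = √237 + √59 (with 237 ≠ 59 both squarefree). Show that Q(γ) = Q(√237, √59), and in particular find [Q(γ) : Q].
[Q(γ) : Q] = 4 (equivalently, Q(γ) = Q(√237, √59))

Obviously Q(γ) ⊆ Q(√237, √59), and [Q(√237, √59):Q] = 4 (since 237, 59 are distinct squarefree integers > 1 with 13983 not a perfect square). To show equality we compute the minimal polynomial of γ. From γ = √237 + √59: γ^2 = 237 + 2√(13983) + 59 = 296 + 2√(13983), so γ^2 - 296 = 2√(13983); squaring, (γ^2 - 296)^2 = 4·13983, i.e. γ^4 - 592γ^2 + 87616 - 55932 = 0, i.e. γ^4 - 592γ^2 + 31684 = 0. So γ is a root of x^4 - 592x^2 + 31684. This polynomial is irreducible over Q: it has no rational root (each ±√237 ± √59 is irrational), and any factorization into two quadratics over Q would force √(13983) ∈ Q (pairing opposite roots) or √237, √59 ∈ Q (other pairings), all impossible. Hence [Q(γ):Q] = 4 = [Q(√237, √59):Q], so Q(γ) = Q(√237, √59).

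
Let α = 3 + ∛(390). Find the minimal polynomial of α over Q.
m_α(x) = x^3 - 9x^2 + 27x - 417

Set β = α - 3 = ∛(390), so β^3 = 390. Then (α - 3)^3 - 390 = 0, i.e. α is a root of g(x) = (x - 3)^3 - 390 = x^3 - 9x^2 + 27x - 417. Since g(x) = h(x - 3) where h(x) = x^3 - 390, and h is irreducible over Q (because 390 is not a perfect cube, so h has no rational root, and a monic cubic with no rational root is irreducible), g is also irreducible (irreducibility is preserved under the substitution x → x - 3). Hence m_α(x) = x^3 - 9x^2 + 27x - 417.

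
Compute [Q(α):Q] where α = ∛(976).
[Q(α):Q] = 3

The minimal polynomial of α is x^3 - 976, irreducible over Q since 976 is not a perfect cube (so x^3 - 976 has no rational root). Hence [Q(α):Q] = deg(m_α) = 3.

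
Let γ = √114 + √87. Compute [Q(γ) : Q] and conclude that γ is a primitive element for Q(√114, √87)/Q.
[Q(γ) : Q] = 4 (equivalently, Q(γ) = Q(√114, √87))

Obviously Q(γ) ⊆ Q(√114, √87), and [Q(√114, √87):Q] = 4 (since 114, 87 are distinct squarefree integers > 1 with 9918 not a perfect square). To show equality we compute the minimal polynomial of γ. From γ = √114 + √87: γ^2 = 114 + 2√(9918) + 87 = 201 + 2√(9918), so γ^2 - 201 = 2√(9918); squaring, (γ^2 - 201)^2 = 4·9918, i.e. γ^4 - 402γ^2 + 40401 - 39672 = 0, i.e. γ^4 - 402γ^2 + 729 = 0. So γ is a root of x^4 - 402x^2 + 729. This polynomial is irreducible over Q: it has no rational root (each ±√114 ± √87 is irrational), and any factorization into two quadratics over Q would force √(9918) ∈ Q (pairing opposite roots) or √114, √87 ∈ Q (other pairings), all impossible. Hence [Q(γ):Q] = 4 = [Q(√114, √87):Q], so Q(γ) = Q(√114, √87).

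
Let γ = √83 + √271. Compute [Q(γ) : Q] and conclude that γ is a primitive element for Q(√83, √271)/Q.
[Q(γ) : Q] = 4 (equivalently, Q(γ) = Q(√83, √271))

Obviously Q(γ) ⊆ Q(√83, √271), and [Q(√83, √271):Q] = 4 (since 83, 271 are distinct squarefree integers > 1 with 22493 not a perfect square). To show equality we compute the minimal polynomial of γ. From γ = √83 + √271: γ^2 = 83 + 2√(22493) + 271 = 354 + 2√(22493), so γ^2 - 354 = 2√(22493); squaring, (γ^2 - 354)^2 = 4·22493, i.e. γ^4 - 708γ^2 + 125316 - 89972 = 0, i.e. γ^4 - 708γ^2 + 35344 = 0. So γ is a root of x^4 - 708x^2 + 35344. This polynomial is irreducible over Q: it has no rational root (each ±√83 ± √271 is irrational), and any factorization into two quadratics over Q would force √(22493) ∈ Q (pairing opposite roots) or √83, √271 ∈ Q (other pairings), all impossible. Hence [Q(γ):Q] = 4 = [Q(√83, √271):Q], so Q(γ) = Q(√83, √271).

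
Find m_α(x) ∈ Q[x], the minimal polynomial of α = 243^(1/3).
m_α(x) = x^3 - 243

α satisfies α^3 = 243, so x^3 - 243 annihilates α. By the rational root test, a rational root p/q (in lowest terms) of x^3 - 243 would satisfy p^3 = 243 q^3, forcing q = 1 and p^3 = 243; but 243 is not a perfect cube, contradiction. A monic cubic over Q with no rational root is irreducible (any nontrivial factorization would include a linear factor). Hence x^3 - 243 is the minimal polynomial of α, and in particular [Q(α):Q] = 3.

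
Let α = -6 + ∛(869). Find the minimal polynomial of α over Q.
m_α(x) = x^3 + 18x^2 + 108x - 653

Set β = α + 6 = ∛(869), so β^3 = 869. Then (α + 6)^3 - 869 = 0, i.e. α is a root of g(x) = (x + 6)^3 - 869 = x^3 + 18x^2 + 108x - 653. Since g(x) = h(x + 6) where h(x) = x^3 - 869, and h is irreducible over Q (because 869 is not a perfect cube, so h has no rational root, and a monic cubic with no rational root is irreducible), g is also irreducible (irreducibility is preserved under the substitution x → x + 6). Hence m_α(x) = x^3 + 18x^2 + 108x - 653.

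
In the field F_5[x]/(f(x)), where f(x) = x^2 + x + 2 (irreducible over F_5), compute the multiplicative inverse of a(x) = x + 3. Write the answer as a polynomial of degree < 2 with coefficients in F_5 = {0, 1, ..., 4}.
a(x)^(-1) ≡ 3x + 4 (mod f(x))

Since f is irreducible over F_5, F_5[x]/(f) is a field and a(x) ≠ 0 has an inverse. Apply the extended Euclidean algorithm to f(x) and a(x) in F_5[x]: f(x) = (x + 3)·a(x) + (3). The last nonzero remainder is the constant 3 = gcd(f, a) in F_5. Back-substituting through the division chain expresses 3 = s(x)·a(x) + t(x)·f(x) with s(x) ≡ 4x + 2 (mod f), so (4x + 2)·a(x) ≡ 3 (mod f). Multiplying by 3^(-1) ≡ 2 in F_5 gives a(x)^(-1) ≡ 2·(4x + 2) ≡ 3x + 4 (mod f). Check: (x + 3)·(3x + 4) = 3x^2 + 3x + 2 ≡ 1 (mod x^2 + x + 2).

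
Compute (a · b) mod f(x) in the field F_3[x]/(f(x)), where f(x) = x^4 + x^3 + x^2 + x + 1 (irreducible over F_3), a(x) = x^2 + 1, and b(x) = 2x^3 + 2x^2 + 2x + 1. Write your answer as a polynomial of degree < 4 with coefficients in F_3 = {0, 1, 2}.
a · b ≡ 2x^3 + x^2 + 1 (mod f(x))

Multiply in F_3[x]: a(x)·b(x) = (x^2 + 1)·(2x^3 + 2x^2 + 2x + 1) = 2x^5 + 2x^4 + x^3 + 2x + 1. This has degree ≥ 4, so divide by f(x) over F_3: 2x^5 + 2x^4 + x^3 + 2x + 1 = (2x)·(x^4 + x^3 + x^2 + x + 1) + (2x^3 + x^2 + 1). Hence a·b ≡ 2x^3 + x^2 + 1 (mod f). (F_3[x]/(f) is a field with 3^4 = 81 elements since f is irreducible of degree 4.)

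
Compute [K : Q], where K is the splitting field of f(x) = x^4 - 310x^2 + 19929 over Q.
[K : Q] = 4

Solving the quadratic in x^2: x^2 = (310 ± √(310^2 - 4·19929))/2 = (310 ± √16384)/2 = (310 ± 128)/2, giving x^2 = 91 or x^2 = 219. So f(x) = (x^2 - 91)(x^2 - 219) and the roots of f are ±√91, ±√219. Hence the splitting field is K = Q(√91, √219). Since 91 and 219 are distinct squarefree integers > 1, their product 19929 is not a perfect square, so √219 ∉ Q(√91). By the tower law [K:Q] = [Q(√91,√219):Q(√91)] · [Q(√91):Q] = 2 · 2 = 4.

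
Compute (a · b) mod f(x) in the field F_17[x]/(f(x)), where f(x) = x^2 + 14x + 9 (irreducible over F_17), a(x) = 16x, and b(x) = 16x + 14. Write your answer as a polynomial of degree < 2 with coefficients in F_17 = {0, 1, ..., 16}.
a · b ≡ 6x + 8 (mod f(x))

Multiply in F_17[x]: a(x)·b(x) = (16x)·(16x + 14) = x^2 + 3x. This has degree ≥ 2, so divide by f(x) over F_17: x^2 + 3x = (1)·(x^2 + 14x + 9) + (6x + 8). Hence a·b ≡ 6x + 8 (mod f). (F_17[x]/(f) is a field with 17^2 = 289 elements since f is irreducible of degree 2.)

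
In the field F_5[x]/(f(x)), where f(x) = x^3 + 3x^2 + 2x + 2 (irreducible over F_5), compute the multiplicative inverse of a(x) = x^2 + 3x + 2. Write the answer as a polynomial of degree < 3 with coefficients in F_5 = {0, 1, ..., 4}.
a(x)^(-1) ≡ 2x (mod f(x))

Since f is irreducible over F_5, F_5[x]/(f) is a field and a(x) ≠ 0 has an inverse. Apply the extended Euclidean algorithm to f(x) and a(x) in F_5[x]: f(x) = (x)·a(x) + (2). The last nonzero remainder is the constant 2 = gcd(f, a) in F_5. Back-substituting through the division chain expresses 2 = s(x)·a(x) + t(x)·f(x) with s(x) ≡ 4x (mod f), so (4x)·a(x) ≡ 2 (mod f). Multiplying by 2^(-1) ≡ 3 in F_5 gives a(x)^(-1) ≡ 3·(4x) ≡ 2x (mod f). Check: (x^2 + 3x + 2)·(2x) = 2x^3 + x^2 + 4x ≡ 1 (mod x^3 + 3x^2 + 2x + 2).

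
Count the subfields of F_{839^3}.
F_{839^3} has 2 subfields

The subfields of F_{p^n} are exactly the fields F_{p^d} for d | n (each is the fixed field of the unique index-d subgroup of Gal(F_{p^n}/F_p) ≅ Z/nZ). The divisors of n = 3 are {1, 3}, giving 2 subfields: F_{839^1}, F_{839^3}.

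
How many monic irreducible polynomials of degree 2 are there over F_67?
There are 2211 monic irreducible polynomials of degree 2 over F_67

Each element of F_{67^2} that lies in no proper subfield is a root of exactly one monic irreducible of degree 2 over F_67, and each such polynomial has 2 distinct roots in F_{67^2}. By Möbius inversion the count is N_67(2) = (1/2) Σ_{d|2} μ(2/d) · 67^d = (1/2)(μ(2)·67^1 + μ(1)·67^2) = 4422/2 = 2211.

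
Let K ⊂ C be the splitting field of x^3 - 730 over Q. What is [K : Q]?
[K : Q] = 6

The roots of x^3 - 730 are ∛730, ω∛730, ω^2∛730 where ω = e^(2πi/3) is a primitive cube root of unity, so K = Q(∛730, ω). Now [Q(∛730):Q] = 3 (since 730 is not a perfect cube, x^3 - 730 is irreducible) and [Q(ω):Q] = 2. Both 2 and 3 divide [K:Q], and [K:Q] ≤ 3·2 = 6, so [K:Q] = 6. (Equivalently: Q(∛730) ⊂ R but ω ∉ R, so [K : Q(∛730)] = 2.)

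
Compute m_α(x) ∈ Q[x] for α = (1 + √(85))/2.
m_α(x) = x^2 - x - 21

From 2α - 1 = √(85), squaring gives (2α - 1)^2 = 85, i.e. 4α^2 - 4α + 1 = 85, so α^2 - α + (1 - 85)/4 = 0. Since 85 ≡ 1 (mod 4), (1 - 85)/4 = -21 ∈ Z. The polynomial x^2 - x - 21 has discriminant 1 - 4·(-21) = 85, which is not a perfect square in Q (d = 85 is squarefree and ≠ 1), so x^2 - x - 21 is irreducible over Q. It is the minimal polynomial of α.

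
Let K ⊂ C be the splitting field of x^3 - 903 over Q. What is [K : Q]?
[K : Q] = 6

The roots of x^3 - 903 are ∛903, ω∛903, ω^2∛903 where ω = e^(2πi/3) is a primitive cube root of unity, so K = Q(∛903, ω). Now [Q(∛903):Q] = 3 (since 903 is not a perfect cube, x^3 - 903 is irreducible) and [Q(ω):Q] = 2. Both 2 and 3 divide [K:Q], and [K:Q] ≤ 3·2 = 6, so [K:Q] = 6. (Equivalently: Q(∛903) ⊂ R but ω ∉ R, so [K : Q(∛903)] = 2.)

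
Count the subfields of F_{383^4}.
F_{383^4} has 3 subfields

The subfields of F_{p^n} are exactly the fields F_{p^d} for d | n (each is the fixed field of the unique index-d subgroup of Gal(F_{p^n}/F_p) ≅ Z/nZ). The divisors of n = 4 are {1, 2, 4}, giving 3 subfields: F_{383^1}, F_{383^2}, F_{383^4}.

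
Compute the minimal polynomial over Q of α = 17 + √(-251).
m_α(x) = x^2 - 34x + 540

From α - 17 = √(-251), squaring gives (α - 17)^2 = -251, i.e. α^2 - 34α + 289 = -251, so α^2 - 34α + 540 = 0. The discriminant of x^2 - 34x + 540 is (-34)^2 - 4·(540) = 1156 - 2160 = -1004, and 4·(-251) is not a perfect square in Q since -251 is squarefree and ≠ 1. Hence x^2 - 34x + 540 is irreducible over Q and is the minimal polynomial of α.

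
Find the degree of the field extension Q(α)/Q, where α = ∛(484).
[Q(α):Q] = 3

The minimal polynomial of α is x^3 - 484, irreducible over Q since 484 is not a perfect cube (so x^3 - 484 has no rational root). Hence [Q(α):Q] = deg(m_α) = 3.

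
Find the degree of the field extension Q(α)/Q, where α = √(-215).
[Q(α):Q] = 2

[Q(α):Q] equals the degree of the minimal polynomial of α. Here α^2 = -215 and x^2 + 215 is irreducible (d = -215 is squarefree, ≠ 1, hence not a square), so deg(m_α) = 2. Thus [Q(α):Q] = 2.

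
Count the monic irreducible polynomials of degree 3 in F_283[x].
There are 7554968 monic irreducible polynomials of degree 3 over F_283

Each element of F_{283^3} that lies in no proper subfield is a root of exactly one monic irreducible of degree 3 over F_283, and each such polynomial has 3 distinct roots in F_{283^3}. By Möbius inversion the count is N_283(3) = (1/3) Σ_{d|3} μ(3/d) · 283^d = (1/3)(μ(3)·283^1 + μ(1)·283^3) = 22664904/3 = 7554968.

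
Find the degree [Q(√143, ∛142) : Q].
[Q(√143, ∛142) : Q] = 6

Let L = Q(√143, ∛142). Since Q(√143) ⊂ L and [Q(√143):Q] = 2, the tower law gives 2 | [L:Q]. Likewise Q(∛142) ⊂ L with [Q(∛142):Q] = 3 (because 142 is not a perfect cube), so 3 | [L:Q]. As gcd(2,3) = 1, [L:Q] is divisible by 6. Conversely L is generated over Q by √143 and ∛142, so [L:Q] ≤ 2·3 = 6. Therefore [Q(√143, ∛142) : Q] = 6.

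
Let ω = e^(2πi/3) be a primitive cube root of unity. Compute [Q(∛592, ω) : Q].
[Q(∛592, ω) : Q] = 6

[Q(∛592):Q] = 3 (min poly x^3 - 592, irreducible since 592 is not a perfect cube). [Q(ω):Q] = 2 (min poly x^2 + x + 1). Since Q(∛592) ⊂ R and ω ∉ R, we have ω ∉ Q(∛592), so x^2 + x + 1 remains irreducible over Q(∛592) and [Q(∛592, ω) : Q(∛592)] = 2. By the tower law, [Q(∛592, ω) : Q] = 3 · 2 = 6. (In fact Q(∛592, ω) is the splitting field of x^3 - 592 over Q.)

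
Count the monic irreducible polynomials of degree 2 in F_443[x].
There are 97903 monic irreducible polynomials of degree 2 over F_443

Each element of F_{443^2} that lies in no proper subfield is a root of exactly one monic irreducible of degree 2 over F_443, and each such polynomial has 2 distinct roots in F_{443^2}. By Möbius inversion the count is N_443(2) = (1/2) Σ_{d|2} μ(2/d) · 443^d = (1/2)(μ(2)·443^1 + μ(1)·443^2) = 195806/2 = 97903.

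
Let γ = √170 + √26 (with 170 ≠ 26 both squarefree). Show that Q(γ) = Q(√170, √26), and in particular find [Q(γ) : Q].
[Q(γ) : Q] = 4 (equivalently, Q(γ) = Q(√170, √26))

Obviously Q(γ) ⊆ Q(√170, √26), and [Q(√170, √26):Q] = 4 (since 170, 26 are distinct squarefree integers > 1 with 4420 not a perfect square). To show equality we compute the minimal polynomial of γ. From γ = √170 + √26: γ^2 = 170 + 2√(4420) + 26 = 196 + 2√(4420), so γ^2 - 196 = 2√(4420); squaring, (γ^2 - 196)^2 = 4·4420, i.e. γ^4 - 392γ^2 + 38416 - 17680 = 0, i.e. γ^4 - 392γ^2 + 20736 = 0. So γ is a root of x^4 - 392x^2 + 20736. This polynomial is irreducible over Q: it has no rational root (each ±√170 ± √26 is irrational), and any factorization into two quadratics over Q would force √(4420) ∈ Q (pairing opposite roots) or √170, √26 ∈ Q (other pairings), all impossible. Hence [Q(γ):Q] = 4 = [Q(√170, √26):Q], so Q(γ) = Q(√170, √26).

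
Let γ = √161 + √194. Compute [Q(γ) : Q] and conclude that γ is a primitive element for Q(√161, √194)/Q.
[Q(γ) : Q] = 4 (equivalently, Q(γ) = Q(√161, √194))

Obviously Q(γ) ⊆ Q(√161, √194), and [Q(√161, √194):Q] = 4 (since 161, 194 are distinct squarefree integers > 1 with 31234 not a perfect square). To show equality we compute the minimal polynomial of γ. From γ = √161 + √194: γ^2 = 161 + 2√(31234) + 194 = 355 + 2√(31234), so γ^2 - 355 = 2√(31234); squaring, (γ^2 - 355)^2 = 4·31234, i.e. γ^4 - 710γ^2 + 126025 - 124936 = 0, i.e. γ^4 - 710γ^2 + 1089 = 0. So γ is a root of x^4 - 710x^2 + 1089. This polynomial is irreducible over Q: it has no rational root (each ±√161 ± √194 is irrational), and any factorization into two quadratics over Q would force √(31234) ∈ Q (pairing opposite roots) or √161, √194 ∈ Q (other pairings), all impossible. Hence [Q(γ):Q] = 4 = [Q(√161, √194):Q], so Q(γ) = Q(√161, √194).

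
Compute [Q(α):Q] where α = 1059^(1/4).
[Q(α):Q] = 4

α is a root of x^4 - 1059. By Eisenstein's criterion at the prime p = 3 (which divides the constant term 1059 but p^2 = 9 does not, since 1059 is squarefree), x^4 - 1059 is irreducible over Q. Hence [Q(α):Q] = 4.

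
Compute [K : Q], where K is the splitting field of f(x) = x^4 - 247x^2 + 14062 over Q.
[K : Q] = 4

Solving the quadratic in x^2: x^2 = (247 ± √(247^2 - 4·14062))/2 = (247 ± √4761)/2 = (247 ± 69)/2, giving x^2 = 89 or x^2 = 158. So f(x) = (x^2 - 89)(x^2 - 158) and the roots of f are ±√89, ±√158. Hence the splitting field is K = Q(√89, √158). Since 89 and 158 are distinct squarefree integers > 1, their product 14062 is not a perfect square, so √158 ∉ Q(√89). By the tower law [K:Q] = [Q(√89,√158):Q(√89)] · [Q(√89):Q] = 2 · 2 = 4.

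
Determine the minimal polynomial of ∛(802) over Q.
m_α(x) = x^3 - 802

α satisfies α^3 = 802, so x^3 - 802 annihilates α. By the rational root test, a rational root p/q (in lowest terms) of x^3 - 802 would satisfy p^3 = 802 q^3, forcing q = 1 and p^3 = 802; but 802 is not a perfect cube, contradiction. A monic cubic over Q with no rational root is irreducible (any nontrivial factorization would include a linear factor). Hence x^3 - 802 is the minimal polynomial of α, and in particular [Q(α):Q] = 3.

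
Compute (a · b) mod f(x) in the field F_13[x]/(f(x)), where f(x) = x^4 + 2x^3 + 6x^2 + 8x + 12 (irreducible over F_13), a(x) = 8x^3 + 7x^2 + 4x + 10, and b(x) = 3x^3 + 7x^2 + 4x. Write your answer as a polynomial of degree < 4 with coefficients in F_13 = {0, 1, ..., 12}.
a · b ≡ 3x^3 + 12x^2 + 5x + 8 (mod f(x))

Multiply in F_13[x]: a(x)·b(x) = (8x^3 + 7x^2 + 4x + 10)·(3x^3 + 7x^2 + 4x) = 11x^6 + 12x^5 + 2x^4 + 8x^3 + 8x^2 + x. This has degree ≥ 4, so divide by f(x) over F_13: 11x^6 + 12x^5 + 2x^4 + 8x^3 + 8x^2 + x = (11x^2 + 3x + 8)·(x^4 + 2x^3 + 6x^2 + 8x + 12) + (3x^3 + 12x^2 + 5x + 8). Hence a·b ≡ 3x^3 + 12x^2 + 5x + 8 (mod f). (F_13[x]/(f) is a field with 13^4 = 28561 elements since f is irreducible of degree 4.)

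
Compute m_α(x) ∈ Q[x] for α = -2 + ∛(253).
m_α(x) = x^3 + 6x^2 + 12x - 245

Set β = α + 2 = ∛(253), so β^3 = 253. Then (α + 2)^3 - 253 = 0, i.e. α is a root of g(x) = (x + 2)^3 - 253 = x^3 + 6x^2 + 12x - 245. Since g(x) = h(x + 2) where h(x) = x^3 - 253, and h is irreducible over Q (because 253 is not a perfect cube, so h has no rational root, and a monic cubic with no rational root is irreducible), g is also irreducible (irreducibility is preserved under the substitution x → x + 2). Hence m_α(x) = x^3 + 6x^2 + 12x - 245.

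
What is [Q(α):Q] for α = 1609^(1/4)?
[Q(α):Q] = 4

α is a root of x^4 - 1609. By Eisenstein's criterion at the prime p = 1609 (which divides the constant term 1609 but p^2 = 2588881 does not, since 1609 is squarefree), x^4 - 1609 is irreducible over Q. Hence [Q(α):Q] = 4.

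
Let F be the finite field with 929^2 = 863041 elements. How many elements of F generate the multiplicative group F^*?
There are φ(863040) = 215040 primitive elements

F_q^* is cyclic of order q - 1 = 863040. A cyclic group of order m has exactly φ(m) generators. Here m = 863040 = 2^6 · 3 · 5 · 29 · 31, so the number of primitive elements is φ(863040) = 215040.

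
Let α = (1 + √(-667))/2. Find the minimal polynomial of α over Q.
m_α(x) = x^2 - x + 167

From 2α - 1 = √(-667), squaring gives (2α - 1)^2 = -667, i.e. 4α^2 - 4α + 1 = -667, so α^2 - α + (1 + 667)/4 = 0. Since -667 ≡ 1 (mod 4), (1 + 667)/4 = 167 ∈ Z. The polynomial x^2 - x + 167 has discriminant 1 - 4·(167) = -667, which is not a perfect square in Q (d = -667 is squarefree and ≠ 1), so x^2 - x + 167 is irreducible over Q. It is the minimal polynomial of α.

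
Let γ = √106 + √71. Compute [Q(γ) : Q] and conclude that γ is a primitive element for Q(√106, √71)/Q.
[Q(γ) : Q] = 4 (equivalently, Q(γ) = Q(√106, √71))

Obviously Q(γ) ⊆ Q(√106, √71), and [Q(√106, √71):Q] = 4 (since 106, 71 are distinct squarefree integers > 1 with 7526 not a perfect square). To show equality we compute the minimal polynomial of γ. From γ = √106 + √71: γ^2 = 106 + 2√(7526) + 71 = 177 + 2√(7526), so γ^2 - 177 = 2√(7526); squaring, (γ^2 - 177)^2 = 4·7526, i.e. γ^4 - 354γ^2 + 31329 - 30104 = 0, i.e. γ^4 - 354γ^2 + 1225 = 0. So γ is a root of x^4 - 354x^2 + 1225. This polynomial is irreducible over Q: it has no rational root (each ±√106 ± √71 is irrational), and any factorization into two quadratics over Q would force √(7526) ∈ Q (pairing opposite roots) or √106, √71 ∈ Q (other pairings), all impossible. Hence [Q(γ):Q] = 4 = [Q(√106, √71):Q], so Q(γ) = Q(√106, √71).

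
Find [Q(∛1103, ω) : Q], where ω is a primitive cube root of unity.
[Q(∛1103, ω) : Q] = 6

[Q(∛1103):Q] = 3 (min poly x^3 - 1103, irreducible since 1103 is not a perfect cube). [Q(ω):Q] = 2 (min poly x^2 + x + 1). Since Q(∛1103) ⊂ R and ω ∉ R, we have ω ∉ Q(∛1103), so x^2 + x + 1 remains irreducible over Q(∛1103) and [Q(∛1103, ω) : Q(∛1103)] = 2. By the tower law, [Q(∛1103, ω) : Q] = 3 · 2 = 6. (In fact Q(∛1103, ω) is the splitting field of x^3 - 1103 over Q.)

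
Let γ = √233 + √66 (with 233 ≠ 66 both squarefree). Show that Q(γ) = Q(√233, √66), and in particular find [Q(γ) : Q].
[Q(γ) : Q] = 4 (equivalently, Q(γ) = Q(√233, √66))

Obviously Q(γ) ⊆ Q(√233, √66), and [Q(√233, √66):Q] = 4 (since 233, 66 are distinct squarefree integers > 1 with 15378 not a perfect square). To show equality we compute the minimal polynomial of γ. From γ = √233 + √66: γ^2 = 233 + 2√(15378) + 66 = 299 + 2√(15378), so γ^2 - 299 = 2√(15378); squaring, (γ^2 - 299)^2 = 4·15378, i.e. γ^4 - 598γ^2 + 89401 - 61512 = 0, i.e. γ^4 - 598γ^2 + 27889 = 0. So γ is a root of x^4 - 598x^2 + 27889. This polynomial is irreducible over Q: it has no rational root (each ±√233 ± √66 is irrational), and any factorization into two quadratics over Q would force √(15378) ∈ Q (pairing opposite roots) or √233, √66 ∈ Q (other pairings), all impossible. Hence [Q(γ):Q] = 4 = [Q(√233, √66):Q], so Q(γ) = Q(√233, √66).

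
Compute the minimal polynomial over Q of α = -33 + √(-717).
m_α(x) = x^2 + 66x + 1806

From α + 33 = √(-717), squaring gives (α + 33)^2 = -717, i.e. α^2 + 66α + 1089 = -717, so α^2 + 66α + 1806 = 0. The discriminant of x^2 + 66x + 1806 is (66)^2 - 4·(1806) = 4356 - 7224 = -2868, and 4·(-717) is not a perfect square in Q since -717 is squarefree and ≠ 1. Hence x^2 + 66x + 1806 is irreducible over Q and is the minimal polynomial of α.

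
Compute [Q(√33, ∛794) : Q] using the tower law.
[Q(√33, ∛794) : Q] = 6

Let L = Q(√33, ∛794). Since Q(√33) ⊂ L and [Q(√33):Q] = 2, the tower law gives 2 | [L:Q]. Likewise Q(∛794) ⊂ L with [Q(∛794):Q] = 3 (because 794 is not a perfect cube), so 3 | [L:Q]. As gcd(2,3) = 1, [L:Q] is divisible by 6. Conversely L is generated over Q by √33 and ∛794, so [L:Q] ≤ 2·3 = 6. Therefore [Q(√33, ∛794) : Q] = 6.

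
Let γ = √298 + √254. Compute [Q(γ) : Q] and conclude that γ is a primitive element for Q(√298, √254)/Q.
[Q(γ) : Q] = 4 (equivalently, Q(γ) = Q(√298, √254))

Obviously Q(γ) ⊆ Q(√298, √254), and [Q(√298, √254):Q] = 4 (since 298, 254 are distinct squarefree integers > 1 with 75692 not a perfect square). To show equality we compute the minimal polynomial of γ. From γ = √298 + √254: γ^2 = 298 + 2√(75692) + 254 = 552 + 2√(75692), so γ^2 - 552 = 2√(75692); squaring, (γ^2 - 552)^2 = 4·75692, i.e. γ^4 - 1104γ^2 + 304704 - 302768 = 0, i.e. γ^4 - 1104γ^2 + 1936 = 0. So γ is a root of x^4 - 1104x^2 + 1936. This polynomial is irreducible over Q: it has no rational root (each ±√298 ± √254 is irrational), and any factorization into two quadratics over Q would force √(75692) ∈ Q (pairing opposite roots) or √298, √254 ∈ Q (other pairings), all impossible. Hence [Q(γ):Q] = 4 = [Q(√298, √254):Q], so Q(γ) = Q(√298, √254).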